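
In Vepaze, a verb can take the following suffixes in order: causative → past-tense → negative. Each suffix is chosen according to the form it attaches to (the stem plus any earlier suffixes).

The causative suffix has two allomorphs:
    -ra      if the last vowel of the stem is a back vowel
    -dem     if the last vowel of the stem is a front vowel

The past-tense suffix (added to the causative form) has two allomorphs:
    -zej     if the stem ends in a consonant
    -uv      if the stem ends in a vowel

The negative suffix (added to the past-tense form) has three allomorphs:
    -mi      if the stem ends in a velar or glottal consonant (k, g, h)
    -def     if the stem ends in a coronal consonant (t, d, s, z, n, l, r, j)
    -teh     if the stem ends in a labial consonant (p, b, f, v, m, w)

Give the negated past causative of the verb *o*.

orauvteh

The last vowel of *o* is /o/, which is a back vowel, so the causative suffix is -ra, giving *ora*.
The causative form *ora* — final sound /a/ (a vowel) → -uv → *orauv*.
The past-tense form *orauv*: final consonant = /v/, labial → -teh → *orauvteh*.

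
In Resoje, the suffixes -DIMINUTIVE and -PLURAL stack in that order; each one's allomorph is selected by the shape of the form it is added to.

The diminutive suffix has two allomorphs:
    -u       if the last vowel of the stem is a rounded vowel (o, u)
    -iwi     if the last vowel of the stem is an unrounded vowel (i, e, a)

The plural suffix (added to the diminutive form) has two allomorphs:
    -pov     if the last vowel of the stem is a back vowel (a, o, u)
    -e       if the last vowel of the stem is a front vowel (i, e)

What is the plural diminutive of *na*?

*na* — last vowel /a/ (an unrounded vowel) → -iwi → *naiwi*.
The last vowel of the diminutive form *naiwi* is /i/, which is a front vowel, so the plural suffix is -e, giving *naiwie*.

naiwie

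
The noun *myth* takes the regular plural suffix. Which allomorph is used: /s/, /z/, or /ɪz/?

The stem *myth* ends in a voiceless non-sibilant consonant.
The plural suffix surfaces as /ɪz/ after sibilants, /s/ after other voiceless consonants, and /z/ after other voiced sounds.
So the plural -s on *myth* is pronounced /s/.

/s/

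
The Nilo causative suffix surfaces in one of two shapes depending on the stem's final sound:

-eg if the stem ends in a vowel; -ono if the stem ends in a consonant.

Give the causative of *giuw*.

giuwono

Since the final sound of *giuw* is /w/ (a consonant), it takes -ono, giving *giuwono*.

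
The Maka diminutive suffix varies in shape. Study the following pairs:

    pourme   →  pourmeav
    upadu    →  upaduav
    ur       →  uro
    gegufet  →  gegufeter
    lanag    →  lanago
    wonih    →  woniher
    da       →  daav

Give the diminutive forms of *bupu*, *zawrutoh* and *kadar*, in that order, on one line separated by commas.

bupuav, zawrutoher, kadaro

The alternation tracks the final sound of the stem — -er when the stem ends in a voiceless consonant (*gegufet*, *wonih*); -o when the stem ends in a voiced consonant (*ur*, *lanag*); -av when the stem ends in a vowel (*pourme*, *upadu*, *da*).
*bupu*: final sound = /u/, a vowel → -av → *bupuav*.
*zawrutoh* — final sound /h/ (a voiceless consonant) → -er → *zawrutoher*.
*kadar* — final sound /r/ (a voiced consonant) → -o → *kadaro*.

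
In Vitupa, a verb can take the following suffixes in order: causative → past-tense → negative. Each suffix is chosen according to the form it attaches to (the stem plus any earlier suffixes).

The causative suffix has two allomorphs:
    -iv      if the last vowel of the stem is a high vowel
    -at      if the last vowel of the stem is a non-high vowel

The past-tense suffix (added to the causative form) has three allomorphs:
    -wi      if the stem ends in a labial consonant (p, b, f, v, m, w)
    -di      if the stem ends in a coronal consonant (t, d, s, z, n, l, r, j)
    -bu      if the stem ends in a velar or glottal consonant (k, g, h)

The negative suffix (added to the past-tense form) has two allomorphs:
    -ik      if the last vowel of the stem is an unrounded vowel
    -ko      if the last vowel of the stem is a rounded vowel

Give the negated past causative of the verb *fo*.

foatdiik

Since the last vowel of *fo* is /o/ (a non-high vowel), it takes -at, giving *foat*.
The final consonant of the causative form *foat* is /t/, which is coronal, so the past-tense suffix is -di, giving *foatdi*.
The past-tense form *foatdi* — last vowel /i/ (an unrounded vowel) → -ik → *foatdiik*.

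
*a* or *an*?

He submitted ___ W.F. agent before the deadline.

a

The indefinite article is chosen by the initial *sound* of the following word, not its spelling.
The initialism *W.F.* is read letter by letter; the first letter, W, is pronounced /ˈdʌbəl.juː/, which begins with a consonant sound.
So the article is *a*: He submitted a W.F. agent before the deadline.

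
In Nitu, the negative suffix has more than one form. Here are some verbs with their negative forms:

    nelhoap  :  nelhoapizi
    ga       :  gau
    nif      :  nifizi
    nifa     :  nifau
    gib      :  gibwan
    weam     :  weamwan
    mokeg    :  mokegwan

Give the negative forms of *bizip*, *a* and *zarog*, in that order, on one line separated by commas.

Looking at the final sound of each stem: -izi when the stem ends in a voiceless consonant (*nelhoap*, *nif*); -wan when the stem ends in a voiced consonant (*gib*, *weam*, *mokeg*); -u when the stem ends in a vowel (*ga*, *nifa*).
Since the final sound of *bizip* is /p/ (a voiceless consonant), it takes -izi, giving *bizipizi*.
*a*: final sound = /a/, a vowel → -u → *au*.
The final sound of *zarog* is /g/, which is a voiced consonant, so the suffix is -wan, giving *zarogwan*.

bizipizi, au, zarogwan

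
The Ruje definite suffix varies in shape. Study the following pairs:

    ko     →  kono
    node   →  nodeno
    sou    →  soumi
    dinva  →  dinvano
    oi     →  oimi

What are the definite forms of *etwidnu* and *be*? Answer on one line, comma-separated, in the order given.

etwidnumi, beno

The suffix is conditioned by the last vowel: -mi when the last vowel of the stem is a high vowel (*sou*, *oi*); -no when the last vowel of the stem is a non-high vowel (*ko*, *node*, *dinva*).
The last vowel of *etwidnu* is /u/, which is a high vowel, so the suffix is -mi, giving *etwidnumi*.
*be* — last vowel /e/ (a non-high vowel) → -no → *beno*.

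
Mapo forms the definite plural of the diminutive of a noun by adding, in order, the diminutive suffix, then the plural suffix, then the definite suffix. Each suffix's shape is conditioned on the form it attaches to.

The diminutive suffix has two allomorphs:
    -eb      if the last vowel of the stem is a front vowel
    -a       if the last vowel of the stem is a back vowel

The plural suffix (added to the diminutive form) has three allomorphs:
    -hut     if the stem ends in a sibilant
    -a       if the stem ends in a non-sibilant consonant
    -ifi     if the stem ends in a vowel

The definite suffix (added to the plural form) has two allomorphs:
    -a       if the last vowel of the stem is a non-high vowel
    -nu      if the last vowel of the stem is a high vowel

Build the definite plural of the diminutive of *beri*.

*beri*: last vowel = /i/, a front vowel → -eb → *berieb*.
The diminutive form *berieb*: final sound = /b/, a non-sibilant consonant → -a → *berieba*.
The last vowel of the plural form *berieba* is /a/, which is a non-high vowel, so the definite suffix is -a, giving *beriebaa*.

beriebaa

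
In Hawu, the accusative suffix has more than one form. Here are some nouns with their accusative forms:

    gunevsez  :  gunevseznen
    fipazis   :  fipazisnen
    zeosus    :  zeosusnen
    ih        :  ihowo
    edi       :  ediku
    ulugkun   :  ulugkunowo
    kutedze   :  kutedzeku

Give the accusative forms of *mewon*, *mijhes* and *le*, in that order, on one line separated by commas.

mewonowo, mijhesnen, leku

The alternation tracks the final sound of the stem — -nen when the stem ends in a sibilant (*gunevsez*, *fipazis*, *zeosus*); -owo when the stem ends in a non-sibilant consonant (*ih*, *ulugkun*); -ku when the stem ends in a vowel (*edi*, *kutedze*).
*mewon*: final sound = /n/, a non-sibilant consonant → -owo → *mewonowo*.
*mijhes* — final sound /s/ (a sibilant) → -nen → *mijhesnen*.
Since the final sound of *le* is /e/ (a vowel), it takes -ku, giving *leku*.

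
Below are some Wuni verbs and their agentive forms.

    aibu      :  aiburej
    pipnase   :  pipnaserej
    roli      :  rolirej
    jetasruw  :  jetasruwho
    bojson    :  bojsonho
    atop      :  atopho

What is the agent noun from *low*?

Looking at the final sound of each stem: -ho when the stem ends in a consonant (*jetasruw*, *bojson*, *atop*); -rej when the stem ends in a vowel (*aibu*, *pipnase*, *roli*).
*low*: final sound = /w/, a consonant → -ho → *lowho*.

lowho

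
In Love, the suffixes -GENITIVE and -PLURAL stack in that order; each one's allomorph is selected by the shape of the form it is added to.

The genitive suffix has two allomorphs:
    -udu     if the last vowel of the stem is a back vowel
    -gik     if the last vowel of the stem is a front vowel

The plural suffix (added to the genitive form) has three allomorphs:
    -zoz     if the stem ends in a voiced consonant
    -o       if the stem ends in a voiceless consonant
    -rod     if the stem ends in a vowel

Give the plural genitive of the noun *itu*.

ituudurod

Since the last vowel of *itu* is /u/ (a back vowel), it takes -udu, giving *ituudu*.
The genitive form *ituudu*: final sound = /u/, a vowel → -rod → *ituudurod*.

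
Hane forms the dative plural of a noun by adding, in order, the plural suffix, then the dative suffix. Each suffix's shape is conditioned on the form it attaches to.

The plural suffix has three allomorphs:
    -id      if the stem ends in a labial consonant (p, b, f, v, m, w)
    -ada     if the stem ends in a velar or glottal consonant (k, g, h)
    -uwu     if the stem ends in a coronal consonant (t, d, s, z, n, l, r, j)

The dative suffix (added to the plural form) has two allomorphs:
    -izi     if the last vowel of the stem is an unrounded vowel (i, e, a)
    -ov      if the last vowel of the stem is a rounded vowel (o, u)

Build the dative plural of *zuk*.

*zuk* — final consonant /k/ (velar/glottal) → -ada → *zukada*.
The last vowel of the plural form *zukada* is /a/, which is an unrounded vowel, so the dative suffix is -izi, giving *zukadaizi*.

zukadaizi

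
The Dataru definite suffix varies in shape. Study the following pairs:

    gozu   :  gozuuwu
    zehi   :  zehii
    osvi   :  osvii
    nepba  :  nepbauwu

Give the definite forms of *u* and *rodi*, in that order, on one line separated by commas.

uuwu, rodii

The alternation tracks the last vowel of the stem — -i when the last vowel of the stem is a front vowel (*zehi*, *osvi*); -uwu when the last vowel of the stem is a back vowel (*gozu*, *nepba*).
*u* — last vowel /u/ (a back vowel) → -uwu → *uuwu*.
Since the last vowel of *rodi* is /i/ (a front vowel), it takes -i, giving *rodii*.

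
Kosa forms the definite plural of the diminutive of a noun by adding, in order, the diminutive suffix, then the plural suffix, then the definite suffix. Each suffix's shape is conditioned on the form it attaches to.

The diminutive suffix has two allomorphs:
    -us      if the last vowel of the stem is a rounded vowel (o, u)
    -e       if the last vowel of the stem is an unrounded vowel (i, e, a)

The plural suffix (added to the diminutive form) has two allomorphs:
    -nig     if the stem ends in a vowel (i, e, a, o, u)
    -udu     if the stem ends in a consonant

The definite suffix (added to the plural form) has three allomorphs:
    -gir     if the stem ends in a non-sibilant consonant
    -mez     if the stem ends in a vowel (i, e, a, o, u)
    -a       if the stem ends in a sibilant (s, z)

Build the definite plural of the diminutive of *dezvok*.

The last vowel of *dezvok* is /o/, which is a rounded vowel, so the diminutive suffix is -us, giving *dezvokus*.
The final sound of the diminutive form *dezvokus* is /s/, which is a consonant, so the plural suffix is -udu, giving *dezvokusudu*.
The plural form *dezvokusudu* — final sound /u/ (a vowel) → -mez → *dezvokusudumez*.

dezvokusudumez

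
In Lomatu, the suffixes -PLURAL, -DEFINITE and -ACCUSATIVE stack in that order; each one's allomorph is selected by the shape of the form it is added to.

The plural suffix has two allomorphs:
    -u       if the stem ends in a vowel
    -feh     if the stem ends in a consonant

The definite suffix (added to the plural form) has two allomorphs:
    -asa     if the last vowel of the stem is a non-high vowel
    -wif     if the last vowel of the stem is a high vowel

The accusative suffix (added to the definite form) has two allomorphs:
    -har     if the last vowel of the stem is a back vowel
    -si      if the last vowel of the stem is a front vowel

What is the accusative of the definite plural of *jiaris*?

jiarisfehasahar

Since the final sound of *jiaris* is /s/ (a consonant), it takes -feh, giving *jiarisfeh*.
Since the last vowel of the plural form *jiarisfeh* is /e/ (a non-high vowel), it takes -asa, giving *jiarisfehasa*.
Since the last vowel of the definite form *jiarisfehasa* is /a/ (a back vowel), it takes -har, giving *jiarisfehasahar*.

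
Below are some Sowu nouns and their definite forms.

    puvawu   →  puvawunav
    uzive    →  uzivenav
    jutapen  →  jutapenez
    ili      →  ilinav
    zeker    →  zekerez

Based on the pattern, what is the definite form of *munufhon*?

Looking at the final sound of each stem: -ez when the stem ends in a consonant (*jutapen*, *zeker*); -nav when the stem ends in a vowel (*puvawu*, *uzive*, *ili*).
Since the final sound of *munufhon* is /n/ (a consonant), it takes -ez, giving *munufhonez*.

munufhonez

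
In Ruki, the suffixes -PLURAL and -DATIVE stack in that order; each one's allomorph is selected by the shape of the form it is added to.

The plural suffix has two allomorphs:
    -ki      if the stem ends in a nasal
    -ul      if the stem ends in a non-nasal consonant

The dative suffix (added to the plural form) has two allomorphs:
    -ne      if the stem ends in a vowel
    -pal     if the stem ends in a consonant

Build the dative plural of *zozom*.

*zozom* — final consonant /m/ (a nasal) → -ki → *zozomki*.
The plural form *zozomki* — final sound /i/ (a vowel) → -ne → *zozomkine*.

zozomkine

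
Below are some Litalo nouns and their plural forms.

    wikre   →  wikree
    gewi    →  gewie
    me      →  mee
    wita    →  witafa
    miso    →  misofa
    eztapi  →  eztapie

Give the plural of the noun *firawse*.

The pattern is front/back vowel harmony: -e when the last vowel of the stem is a front vowel (*wikre*, *gewi*, *me*, *eztapi*); -fa when the last vowel of the stem is a back vowel (*wita*, *miso*).
The last vowel of *firawse* is /e/, which is a front vowel, so the suffix is -e, giving *firawsee*.

firawsee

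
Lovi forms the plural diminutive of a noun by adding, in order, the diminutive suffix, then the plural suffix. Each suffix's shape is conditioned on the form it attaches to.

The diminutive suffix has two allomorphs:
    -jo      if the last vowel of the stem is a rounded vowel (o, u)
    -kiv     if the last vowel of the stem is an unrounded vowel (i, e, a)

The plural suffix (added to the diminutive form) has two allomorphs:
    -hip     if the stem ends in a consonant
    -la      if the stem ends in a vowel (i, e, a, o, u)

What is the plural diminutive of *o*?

*o* — last vowel /o/ (a rounded vowel) → -jo → *ojo*.
Since the final sound of the diminutive form *ojo* is /o/ (a vowel), it takes -la, giving *ojola*.

ojola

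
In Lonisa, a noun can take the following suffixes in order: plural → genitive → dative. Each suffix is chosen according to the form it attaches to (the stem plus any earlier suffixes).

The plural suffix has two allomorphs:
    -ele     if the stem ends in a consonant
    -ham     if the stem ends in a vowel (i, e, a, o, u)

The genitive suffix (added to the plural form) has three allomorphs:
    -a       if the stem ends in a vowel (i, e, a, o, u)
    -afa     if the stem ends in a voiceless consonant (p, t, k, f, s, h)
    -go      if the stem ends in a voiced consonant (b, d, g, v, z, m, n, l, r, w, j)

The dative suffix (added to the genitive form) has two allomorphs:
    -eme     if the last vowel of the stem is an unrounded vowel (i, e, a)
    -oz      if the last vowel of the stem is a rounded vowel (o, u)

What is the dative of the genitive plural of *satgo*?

The final sound of *satgo* is /o/, which is a vowel, so the plural suffix is -ham, giving *satgoham*.
The plural form *satgoham*: final sound = /m/, a voiced consonant → -go → *satgohamgo*.
The last vowel of the genitive form *satgohamgo* is /o/, which is a rounded vowel, so the dative suffix is -oz, giving *satgohamgooz*.

satgohamgooz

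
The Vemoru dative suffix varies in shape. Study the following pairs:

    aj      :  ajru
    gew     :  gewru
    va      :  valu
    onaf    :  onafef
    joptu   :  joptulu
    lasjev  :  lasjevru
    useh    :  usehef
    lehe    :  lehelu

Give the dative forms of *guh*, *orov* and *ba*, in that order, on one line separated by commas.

guhef, orovru, balu

The pattern is voicing of the final sound: -ef when the stem ends in a voiceless consonant (*onaf*, *useh*); -ru when the stem ends in a voiced consonant (*aj*, *gew*, *lasjev*); -lu when the stem ends in a vowel (*va*, *joptu*, *lehe*).
*guh*: final sound = /h/, a voiceless consonant → -ef → *guhef*.
The final sound of *orov* is /v/, which is a voiced consonant, so the suffix is -ru, giving *orovru*.
Since the final sound of *ba* is /a/ (a vowel), it takes -lu, giving *balu*.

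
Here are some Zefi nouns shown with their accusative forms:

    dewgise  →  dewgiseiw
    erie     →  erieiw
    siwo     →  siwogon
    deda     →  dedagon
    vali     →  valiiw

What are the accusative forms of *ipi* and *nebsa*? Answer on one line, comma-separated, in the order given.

ipiiw, nebsagon

The alternation tracks the last vowel of the stem — -iw when the last vowel of the stem is a front vowel (*dewgise*, *erie*, *vali*); -gon when the last vowel of the stem is a back vowel (*siwo*, *deda*).
*ipi* — last vowel /i/ (a front vowel) → -iw → *ipiiw*.
*nebsa*: last vowel = /a/, a back vowel → -gon → *nebsagon*.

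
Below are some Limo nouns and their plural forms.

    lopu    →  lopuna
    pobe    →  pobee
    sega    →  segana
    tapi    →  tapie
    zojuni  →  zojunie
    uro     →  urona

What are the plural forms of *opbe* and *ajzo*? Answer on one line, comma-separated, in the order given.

opbee, ajzona

Looking at the last vowel of each stem: -e when the last vowel of the stem is a front vowel (*pobe*, *tapi*, *zojuni*); -na when the last vowel of the stem is a back vowel (*lopu*, *sega*, *uro*).
*opbe* — last vowel /e/ (a front vowel) → -e → *opbee*.
Since the last vowel of *ajzo* is /o/ (a back vowel), it takes -na, giving *ajzona*.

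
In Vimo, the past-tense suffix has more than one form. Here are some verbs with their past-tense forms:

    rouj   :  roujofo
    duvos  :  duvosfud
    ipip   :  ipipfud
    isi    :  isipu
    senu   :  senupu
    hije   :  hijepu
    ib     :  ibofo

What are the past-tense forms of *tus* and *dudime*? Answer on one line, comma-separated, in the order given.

tusfud, dudimepu

Looking at the final sound of each stem: -fud when the stem ends in a voiceless consonant (*duvos*, *ipip*); -ofo when the stem ends in a voiced consonant (*rouj*, *ib*); -pu when the stem ends in a vowel (*isi*, *senu*, *hije*).
*tus*: final sound = /s/, a voiceless consonant → -fud → *tusfud*.
The final sound of *dudime* is /e/, which is a vowel, so the suffix is -pu, giving *dudimepu*.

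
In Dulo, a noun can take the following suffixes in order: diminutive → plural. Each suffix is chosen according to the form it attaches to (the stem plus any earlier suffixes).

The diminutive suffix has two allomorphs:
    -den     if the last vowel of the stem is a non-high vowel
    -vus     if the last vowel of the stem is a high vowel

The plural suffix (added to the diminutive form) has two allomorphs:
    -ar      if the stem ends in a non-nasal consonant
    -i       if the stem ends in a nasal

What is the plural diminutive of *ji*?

The last vowel of *ji* is /i/, which is a high vowel, so the diminutive suffix is -vus, giving *jivus*.
The diminutive form *jivus* — final consonant /s/ (non-nasal) → -ar → *jivusar*.

jivusar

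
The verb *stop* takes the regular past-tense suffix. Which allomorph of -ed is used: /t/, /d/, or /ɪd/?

/t/

The stem *stop* ends in a voiceless consonant other than /t/.
The -ed suffix is realized as /ɪd/ after /t, d/; as /t/ after other voiceless consonants; and as /d/ after other voiced sounds.
So -ed on *stop* is pronounced /t/.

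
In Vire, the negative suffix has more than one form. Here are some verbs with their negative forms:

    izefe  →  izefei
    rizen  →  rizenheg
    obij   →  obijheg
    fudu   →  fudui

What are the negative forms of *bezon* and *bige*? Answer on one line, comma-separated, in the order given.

The suffix is conditioned by the final sound: -heg when the stem ends in a consonant (*rizen*, *obij*); -i when the stem ends in a vowel (*izefe*, *fudu*).
*bezon*: final sound = /n/, a consonant → -heg → *bezonheg*.
*bige*: final sound = /e/, a vowel → -i → *bigei*.

bezonheg, bigei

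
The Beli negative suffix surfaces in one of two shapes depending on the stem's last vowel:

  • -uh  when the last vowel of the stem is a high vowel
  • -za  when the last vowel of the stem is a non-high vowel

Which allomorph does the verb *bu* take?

-uh

Since the last vowel of *bu* is /u/ (a high vowel), it takes -uh.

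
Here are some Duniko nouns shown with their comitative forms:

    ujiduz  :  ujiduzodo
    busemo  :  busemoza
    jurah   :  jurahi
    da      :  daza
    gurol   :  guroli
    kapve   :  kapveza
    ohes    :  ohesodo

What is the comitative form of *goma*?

Looking at the final sound of each stem: -odo when the stem ends in a sibilant (*ujiduz*, *ohes*); -i when the stem ends in a non-sibilant consonant (*jurah*, *gurol*); -za when the stem ends in a vowel (*busemo*, *da*, *kapve*).
The final sound of *goma* is /a/, which is a vowel, so the suffix is -za, giving *gomaza*.

gomaza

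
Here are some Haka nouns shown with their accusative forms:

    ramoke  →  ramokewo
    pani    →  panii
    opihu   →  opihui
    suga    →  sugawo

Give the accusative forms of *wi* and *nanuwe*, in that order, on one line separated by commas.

wii, nanuwewo

The pattern is height harmony: -i when the last vowel of the stem is a high vowel (*pani*, *opihu*); -wo when the last vowel of the stem is a non-high vowel (*ramoke*, *suga*).
*wi*: last vowel = /i/, a high vowel → -i → *wii*.
Since the last vowel of *nanuwe* is /e/ (a non-high vowel), it takes -wo, giving *nanuwewo*.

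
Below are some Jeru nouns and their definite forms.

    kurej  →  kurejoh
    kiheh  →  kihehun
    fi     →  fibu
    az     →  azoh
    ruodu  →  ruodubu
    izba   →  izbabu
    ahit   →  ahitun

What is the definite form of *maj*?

majoh

Looking at the final sound of each stem: -un when the stem ends in a voiceless consonant (*kiheh*, *ahit*); -oh when the stem ends in a voiced consonant (*kurej*, *az*); -bu when the stem ends in a vowel (*fi*, *ruodu*, *izba*).
The final sound of *maj* is /j/, which is a voiced consonant, so the suffix is -oh, giving *majoh*.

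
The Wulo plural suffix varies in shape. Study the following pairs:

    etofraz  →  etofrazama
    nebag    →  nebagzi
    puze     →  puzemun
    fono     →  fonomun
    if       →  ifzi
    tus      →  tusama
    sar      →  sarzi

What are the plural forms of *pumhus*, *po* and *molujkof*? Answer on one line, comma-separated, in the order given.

Looking at the final sound of each stem: -ama when the stem ends in a sibilant (*etofraz*, *tus*); -zi when the stem ends in a non-sibilant consonant (*nebag*, *if*, *sar*); -mun when the stem ends in a vowel (*puze*, *fono*).
Since the final sound of *pumhus* is /s/ (a sibilant), it takes -ama, giving *pumhusama*.
Since the final sound of *po* is /o/ (a vowel), it takes -mun, giving *pomun*.
*molujkof* — final sound /f/ (a non-sibilant consonant) → -zi → *molujkofzi*.

pumhusama, pomun, molujkofzi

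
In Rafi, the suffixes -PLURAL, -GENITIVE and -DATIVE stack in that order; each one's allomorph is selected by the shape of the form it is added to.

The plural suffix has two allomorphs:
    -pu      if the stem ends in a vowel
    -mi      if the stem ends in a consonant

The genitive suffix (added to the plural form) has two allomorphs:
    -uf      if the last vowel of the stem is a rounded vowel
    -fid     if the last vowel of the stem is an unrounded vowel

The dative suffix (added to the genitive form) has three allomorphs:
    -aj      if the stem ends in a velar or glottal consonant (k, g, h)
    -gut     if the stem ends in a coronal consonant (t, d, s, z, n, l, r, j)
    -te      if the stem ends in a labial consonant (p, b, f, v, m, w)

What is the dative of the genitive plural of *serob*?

The final sound of *serob* is /b/, which is a consonant, so the plural suffix is -mi, giving *serobmi*.
Since the last vowel of the plural form *serobmi* is /i/ (an unrounded vowel), it takes -fid, giving *serobmifid*.
The final consonant of the genitive form *serobmifid* is /d/, which is coronal, so the dative suffix is -gut, giving *serobmifidgut*.

serobmifidgut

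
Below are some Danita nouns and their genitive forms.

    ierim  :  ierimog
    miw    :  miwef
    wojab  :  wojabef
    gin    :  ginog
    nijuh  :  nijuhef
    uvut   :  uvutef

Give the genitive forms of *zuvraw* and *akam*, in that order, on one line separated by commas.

The pattern is nasality of the final consonant: -og when the stem ends in a nasal (*ierim*, *gin*); -ef when the stem ends in a non-nasal consonant (*miw*, *wojab*, *nijuh*, *uvut*).
*zuvraw*: final consonant = /w/, non-nasal → -ef → *zuvrawef*.
The final consonant of *akam* is /m/, which is a nasal, so the suffix is -og, giving *akamog*.

zuvrawef, akamog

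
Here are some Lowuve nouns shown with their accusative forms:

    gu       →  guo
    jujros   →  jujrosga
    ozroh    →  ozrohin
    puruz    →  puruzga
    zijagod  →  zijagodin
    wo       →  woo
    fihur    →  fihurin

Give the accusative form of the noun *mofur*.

The alternation tracks the final sound of the stem — -ga when the stem ends in a sibilant (*jujros*, *puruz*); -in when the stem ends in a non-sibilant consonant (*ozroh*, *zijagod*, *fihur*); -o when the stem ends in a vowel (*gu*, *wo*).
Since the final sound of *mofur* is /r/ (a non-sibilant consonant), it takes -in, giving *mofurin*.

mofurin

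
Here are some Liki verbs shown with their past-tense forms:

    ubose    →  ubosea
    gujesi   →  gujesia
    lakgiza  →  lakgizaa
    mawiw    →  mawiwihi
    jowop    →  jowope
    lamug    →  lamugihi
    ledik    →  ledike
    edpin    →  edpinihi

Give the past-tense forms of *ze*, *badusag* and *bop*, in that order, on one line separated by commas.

zea, badusagihi, bope

The alternation tracks the final sound of the stem — -e when the stem ends in a voiceless consonant (*jowop*, *ledik*); -ihi when the stem ends in a voiced consonant (*mawiw*, *lamug*, *edpin*); -a when the stem ends in a vowel (*ubose*, *gujesi*, *lakgiza*).
*ze*: final sound = /e/, a vowel → -a → *zea*.
Since the final sound of *badusag* is /g/ (a voiced consonant), it takes -ihi, giving *badusagihi*.
The final sound of *bop* is /p/, which is a voiceless consonant, so the suffix is -e, giving *bope*.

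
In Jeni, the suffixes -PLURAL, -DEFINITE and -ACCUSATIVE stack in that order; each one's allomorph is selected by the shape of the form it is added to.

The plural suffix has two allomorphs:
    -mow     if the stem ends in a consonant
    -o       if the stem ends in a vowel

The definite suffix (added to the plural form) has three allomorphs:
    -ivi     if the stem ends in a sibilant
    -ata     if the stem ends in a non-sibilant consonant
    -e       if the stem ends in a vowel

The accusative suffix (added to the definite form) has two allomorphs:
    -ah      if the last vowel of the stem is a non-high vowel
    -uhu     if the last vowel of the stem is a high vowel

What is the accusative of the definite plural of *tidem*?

tidemmowataah

Since the final sound of *tidem* is /m/ (a consonant), it takes -mow, giving *tidemmow*.
Since the final sound of the plural form *tidemmow* is /w/ (a non-sibilant consonant), it takes -ata, giving *tidemmowata*.
The last vowel of the definite form *tidemmowata* is /a/, which is a non-high vowel, so the accusative suffix is -ah, giving *tidemmowataah*.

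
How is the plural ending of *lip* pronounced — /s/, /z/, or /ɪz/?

The stem *lip* ends in a voiceless non-sibilant consonant.
The plural suffix surfaces as /ɪz/ after sibilants, /s/ after other voiceless consonants, and /z/ after other voiced sounds.
So the plural -s on *lip* is pronounced /s/.

/s/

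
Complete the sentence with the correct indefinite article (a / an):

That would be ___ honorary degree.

The indefinite article is chosen by the initial *sound* of the following word, not its spelling.
*honorary* begins with the sound /ɒ/ (silent h) — a vowel sound.
So the article is *an*: That would be an honorary degree.

an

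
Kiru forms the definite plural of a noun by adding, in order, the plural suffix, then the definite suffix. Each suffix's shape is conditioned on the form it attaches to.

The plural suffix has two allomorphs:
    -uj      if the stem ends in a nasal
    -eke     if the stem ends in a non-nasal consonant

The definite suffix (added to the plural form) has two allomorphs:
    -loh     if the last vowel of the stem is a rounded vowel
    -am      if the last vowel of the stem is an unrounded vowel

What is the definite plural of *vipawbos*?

The final consonant of *vipawbos* is /s/, which is non-nasal, so the plural suffix is -eke, giving *vipawboseke*.
Since the last vowel of the plural form *vipawboseke* is /e/ (an unrounded vowel), it takes -am, giving *vipawbosekeam*.

vipawbosekeam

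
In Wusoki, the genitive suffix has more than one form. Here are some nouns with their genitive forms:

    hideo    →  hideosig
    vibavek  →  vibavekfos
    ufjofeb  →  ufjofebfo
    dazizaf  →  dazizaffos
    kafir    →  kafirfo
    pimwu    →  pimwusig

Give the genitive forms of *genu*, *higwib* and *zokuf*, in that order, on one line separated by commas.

The suffix is conditioned by the final sound: -fos when the stem ends in a voiceless consonant (*vibavek*, *dazizaf*); -fo when the stem ends in a voiced consonant (*ufjofeb*, *kafir*); -sig when the stem ends in a vowel (*hideo*, *pimwu*).
*genu* — final sound /u/ (a vowel) → -sig → *genusig*.
*higwib* — final sound /b/ (a voiced consonant) → -fo → *higwibfo*.
The final sound of *zokuf* is /f/, which is a voiceless consonant, so the suffix is -fos, giving *zokuffos*.

genusig, higwibfo, zokuffos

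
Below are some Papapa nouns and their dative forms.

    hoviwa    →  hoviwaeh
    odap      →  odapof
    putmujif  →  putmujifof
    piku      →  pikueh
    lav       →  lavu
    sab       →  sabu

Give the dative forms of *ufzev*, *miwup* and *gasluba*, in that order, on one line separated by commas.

The suffix is conditioned by the final sound: -of when the stem ends in a voiceless consonant (*odap*, *putmujif*); -u when the stem ends in a voiced consonant (*lav*, *sab*); -eh when the stem ends in a vowel (*hoviwa*, *piku*).
*ufzev*: final sound = /v/, a voiced consonant → -u → *ufzevu*.
*miwup* — final sound /p/ (a voiceless consonant) → -of → *miwupof*.
Since the final sound of *gasluba* is /a/ (a vowel), it takes -eh, giving *gaslubaeh*.

ufzevu, miwupof, gaslubaeh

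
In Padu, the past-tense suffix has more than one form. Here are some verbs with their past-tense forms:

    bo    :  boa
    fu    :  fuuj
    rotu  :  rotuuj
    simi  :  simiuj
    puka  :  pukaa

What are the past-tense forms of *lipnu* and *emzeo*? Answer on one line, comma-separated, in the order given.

lipnuuj, emzeoa

The alternation tracks the last vowel of the stem — -uj when the last vowel of the stem is a high vowel (*fu*, *rotu*, *simi*); -a when the last vowel of the stem is a non-high vowel (*bo*, *puka*).
Since the last vowel of *lipnu* is /u/ (a high vowel), it takes -uj, giving *lipnuuj*.
The last vowel of *emzeo* is /o/, which is a non-high vowel, so the suffix is -a, giving *emzeoa*.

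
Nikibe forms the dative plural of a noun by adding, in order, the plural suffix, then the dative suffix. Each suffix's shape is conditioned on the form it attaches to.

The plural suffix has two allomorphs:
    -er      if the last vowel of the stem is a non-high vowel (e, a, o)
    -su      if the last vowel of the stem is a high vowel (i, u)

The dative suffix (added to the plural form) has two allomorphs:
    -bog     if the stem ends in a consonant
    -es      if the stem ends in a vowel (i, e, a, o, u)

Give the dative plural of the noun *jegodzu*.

Since the last vowel of *jegodzu* is /u/ (a high vowel), it takes -su, giving *jegodzusu*.
The plural form *jegodzusu* — final sound /u/ (a vowel) → -es → *jegodzusues*.

jegodzusues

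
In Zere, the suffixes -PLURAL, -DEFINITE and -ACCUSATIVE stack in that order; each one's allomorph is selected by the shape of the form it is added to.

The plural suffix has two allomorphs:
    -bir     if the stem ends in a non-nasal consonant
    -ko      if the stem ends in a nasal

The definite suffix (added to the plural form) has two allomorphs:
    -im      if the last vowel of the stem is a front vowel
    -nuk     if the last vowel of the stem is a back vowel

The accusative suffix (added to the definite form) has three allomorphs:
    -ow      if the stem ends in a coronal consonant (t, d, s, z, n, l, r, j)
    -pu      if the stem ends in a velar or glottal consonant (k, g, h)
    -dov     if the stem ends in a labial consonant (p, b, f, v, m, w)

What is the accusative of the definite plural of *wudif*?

wudifbirimdov

*wudif*: final consonant = /f/, non-nasal → -bir → *wudifbir*.
The plural form *wudifbir* — last vowel /i/ (a front vowel) → -im → *wudifbirim*.
The final consonant of the definite form *wudifbirim* is /m/, which is labial, so the accusative suffix is -dov, giving *wudifbirimdov*.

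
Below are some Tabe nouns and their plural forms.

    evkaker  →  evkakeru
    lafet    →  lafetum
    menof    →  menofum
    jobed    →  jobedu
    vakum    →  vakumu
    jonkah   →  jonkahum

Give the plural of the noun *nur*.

The pattern is voicing of the final consonant: -um when the stem ends in a voiceless consonant (*lafet*, *menof*, *jonkah*); -u when the stem ends in a voiced consonant (*evkaker*, *jobed*, *vakum*).
The final consonant of *nur* is /r/, which is voiced, so the suffix is -u, giving *nuru*.

nuru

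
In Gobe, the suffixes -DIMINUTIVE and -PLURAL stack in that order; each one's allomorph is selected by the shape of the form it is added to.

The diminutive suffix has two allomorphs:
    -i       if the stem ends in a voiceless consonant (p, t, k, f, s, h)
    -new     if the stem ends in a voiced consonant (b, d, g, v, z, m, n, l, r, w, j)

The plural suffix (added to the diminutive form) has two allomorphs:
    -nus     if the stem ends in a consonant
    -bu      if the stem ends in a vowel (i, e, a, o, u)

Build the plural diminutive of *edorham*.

The final consonant of *edorham* is /m/, which is voiced, so the diminutive suffix is -new, giving *edorhamnew*.
Since the final sound of the diminutive form *edorhamnew* is /w/ (a consonant), it takes -nus, giving *edorhamnewnus*.

edorhamnewnus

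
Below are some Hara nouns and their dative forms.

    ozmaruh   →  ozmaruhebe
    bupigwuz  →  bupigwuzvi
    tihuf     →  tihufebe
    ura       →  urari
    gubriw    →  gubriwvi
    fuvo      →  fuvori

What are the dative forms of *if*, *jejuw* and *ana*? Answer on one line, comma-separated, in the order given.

ifebe, jejuwvi, anari

The pattern is voicing of the final sound: -ebe when the stem ends in a voiceless consonant (*ozmaruh*, *tihuf*); -vi when the stem ends in a voiced consonant (*bupigwuz*, *gubriw*); -ri when the stem ends in a vowel (*ura*, *fuvo*).
Since the final sound of *if* is /f/ (a voiceless consonant), it takes -ebe, giving *ifebe*.
Since the final sound of *jejuw* is /w/ (a voiced consonant), it takes -vi, giving *jejuwvi*.
The final sound of *ana* is /a/, which is a vowel, so the suffix is -ri, giving *anari*.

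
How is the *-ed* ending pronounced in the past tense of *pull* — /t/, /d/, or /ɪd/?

The stem *pull* ends in a voiced sound other than /d/.
The -ed suffix is realized as /ɪd/ after /t, d/; as /t/ after other voiceless consonants; and as /d/ after other voiced sounds.
So -ed on *pull* is pronounced /d/.

/d/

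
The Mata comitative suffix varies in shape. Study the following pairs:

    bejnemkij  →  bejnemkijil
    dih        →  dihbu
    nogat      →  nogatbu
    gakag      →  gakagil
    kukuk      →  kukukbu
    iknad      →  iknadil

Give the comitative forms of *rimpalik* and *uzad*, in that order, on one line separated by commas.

rimpalikbu, uzadil

The alternation tracks the final consonant of the stem — -bu when the stem ends in a voiceless consonant (*dih*, *nogat*, *kukuk*); -il when the stem ends in a voiced consonant (*bejnemkij*, *gakag*, *iknad*).
Since the final consonant of *rimpalik* is /k/ (voiceless), it takes -bu, giving *rimpalikbu*.
*uzad*: final consonant = /d/, voiced → -il → *uzadil*.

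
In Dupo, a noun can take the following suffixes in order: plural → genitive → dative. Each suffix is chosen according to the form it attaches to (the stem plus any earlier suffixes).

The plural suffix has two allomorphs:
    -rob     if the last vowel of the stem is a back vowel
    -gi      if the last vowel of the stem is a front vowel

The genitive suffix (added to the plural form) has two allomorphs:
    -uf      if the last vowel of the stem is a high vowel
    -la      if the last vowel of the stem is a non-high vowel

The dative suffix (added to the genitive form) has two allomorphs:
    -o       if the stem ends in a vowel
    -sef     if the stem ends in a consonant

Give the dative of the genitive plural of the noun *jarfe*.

*jarfe*: last vowel = /e/, a front vowel → -gi → *jarfegi*.
The last vowel of the plural form *jarfegi* is /i/, which is a high vowel, so the genitive suffix is -uf, giving *jarfegiuf*.
The genitive form *jarfegiuf* — final sound /f/ (a consonant) → -sef → *jarfegiufsef*.

jarfegiufsef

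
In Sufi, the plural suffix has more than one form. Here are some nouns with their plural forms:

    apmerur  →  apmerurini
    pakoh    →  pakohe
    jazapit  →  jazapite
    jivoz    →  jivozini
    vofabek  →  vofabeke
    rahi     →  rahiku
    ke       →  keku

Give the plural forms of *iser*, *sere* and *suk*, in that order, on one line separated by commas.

iserini, sereku, suke

The alternation tracks the final sound of the stem — -e when the stem ends in a voiceless consonant (*pakoh*, *jazapit*, *vofabek*); -ini when the stem ends in a voiced consonant (*apmerur*, *jivoz*); -ku when the stem ends in a vowel (*rahi*, *ke*).
*iser*: final sound = /r/, a voiced consonant → -ini → *iserini*.
*sere*: final sound = /e/, a vowel → -ku → *sereku*.
The final sound of *suk* is /k/, which is a voiceless consonant, so the suffix is -e, giving *suke*.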